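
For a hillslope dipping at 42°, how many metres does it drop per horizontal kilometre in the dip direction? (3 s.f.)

900 m

drop per km = 1000 × tan 42° = 1000 × 0.9004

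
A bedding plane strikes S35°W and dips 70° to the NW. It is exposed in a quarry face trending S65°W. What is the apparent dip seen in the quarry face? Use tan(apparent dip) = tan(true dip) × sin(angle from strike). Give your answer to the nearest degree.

The strike is S35°W and the section trends S65°W; the acute angle between them is β = 30°.
tan(apparent dip) = tan 70° · sin 30° = 1.3737
apparent dip = arctan 1.3737 = 53.95°

54°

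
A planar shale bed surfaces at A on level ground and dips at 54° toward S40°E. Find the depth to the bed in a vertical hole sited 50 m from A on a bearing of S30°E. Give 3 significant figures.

67.8 m

The hole lies 10° from the dip direction, so the down-dip offset is 50 × cos 10° = 49.24 m.
Depth = down-dip offset × tan(dip) = 49.24 × tan 54° = 49.24 × 1.3764
Depth = 67.77 m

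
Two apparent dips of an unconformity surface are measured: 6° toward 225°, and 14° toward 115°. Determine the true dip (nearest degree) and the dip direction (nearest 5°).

true dip 18°, dip direction 155°

Represent each trace as a vector plunging at its apparent dip toward its trend (east-north-up frame): v₁ = (-0.703, -0.703, -0.105), v₂ = (0.879, -0.410, -0.242).
Cross product v₁ × v₂ gives the pole to the plane: n ∝ (0.127, -0.262, 0.907).
True dip = arccos(n_z / |n|) = arccos(0.9521) = 17.8°.
Dip direction = atan2(0.127, -0.262) = 154° (azimuth of n's horizontal projection).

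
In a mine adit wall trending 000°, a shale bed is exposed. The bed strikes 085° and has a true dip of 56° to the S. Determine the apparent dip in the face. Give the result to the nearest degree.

Angle between strike (085°) and section (000°): β = 85°.
tan(apparent dip) = tan 56° · sin 85° = 1.4769
apparent dip = arctan 1.4769 = 55.90°

56°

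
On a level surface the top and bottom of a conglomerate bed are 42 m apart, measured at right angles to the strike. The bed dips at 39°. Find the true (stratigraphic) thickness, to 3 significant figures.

26.4 m

True thickness t = w · sin(dip) = 42 × sin 39°
t = 42 × 0.6293 = 26.431 m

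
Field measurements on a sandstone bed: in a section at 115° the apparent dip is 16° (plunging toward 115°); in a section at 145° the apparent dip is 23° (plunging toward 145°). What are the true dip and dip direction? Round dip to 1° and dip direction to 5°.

true dip 24°, dip direction 165°

The two traces are lines in the plane: v₁ = (sin 115°·cos 16°, cos 115°·cos 16°, −sin 16°), v₂ = (sin 145°·cos 23°, cos 145°·cos 23°, −sin 23°).
Cross product v₁ × v₂ gives the pole to the plane: n ∝ (0.049, -0.195, 0.442).
tan δ = √(n_x²+n_y²)/n_z = 0.201/0.442, so δ = 24.4°.
The horizontal component of n points toward azimuth atan2(n_x, n_y) = 166°, the dip direction.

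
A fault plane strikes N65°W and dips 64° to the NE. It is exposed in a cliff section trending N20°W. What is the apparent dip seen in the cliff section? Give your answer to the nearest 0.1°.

The strike is N65°W and the section trends N20°W; the acute angle between them is β = 45°.
tan(apparent dip) = tan 64° · sin 45° = 1.4498
apparent dip = arctan 1.4498 = 55.40°

55.4°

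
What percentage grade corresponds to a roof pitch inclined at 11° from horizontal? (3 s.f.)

grade % = 100 × tan 11° = 100 × 0.1944

19.4%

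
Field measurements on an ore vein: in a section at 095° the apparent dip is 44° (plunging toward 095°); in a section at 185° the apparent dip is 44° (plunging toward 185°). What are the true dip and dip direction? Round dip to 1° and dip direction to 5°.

true dip 54°, dip direction 140°

Each apparent-dip line lies in the plane. As unit vectors (x east, y north, z up), v₁ plunges 44°→095° and v₂ plunges 44°→185°.
Cross product v₁ × v₂ gives the pole to the plane: n ∝ (0.454, -0.541, 0.517).
True dip = arccos(n_z / |n|) = arccos(0.5908) = 53.8°.
Dip direction = azimuth of (n_x, n_y) = atan2(0.454, -0.541) = 140°.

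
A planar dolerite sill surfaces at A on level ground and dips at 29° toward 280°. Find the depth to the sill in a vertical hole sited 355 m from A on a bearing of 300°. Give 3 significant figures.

185 m

The hole lies 20° from the dip direction, so the down-dip offset is 355 × cos 20° = 333.59 m.
Depth = down-dip offset × tan(dip) = 333.59 × tan 29° = 333.59 × 0.5543
Depth = 184.91 m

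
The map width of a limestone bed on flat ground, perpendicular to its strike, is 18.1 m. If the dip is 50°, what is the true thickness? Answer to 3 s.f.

13.9 m

True thickness t = w · sin(dip) = 18.1 × sin 50°
t = 18.1 × 0.7660 = 13.865 m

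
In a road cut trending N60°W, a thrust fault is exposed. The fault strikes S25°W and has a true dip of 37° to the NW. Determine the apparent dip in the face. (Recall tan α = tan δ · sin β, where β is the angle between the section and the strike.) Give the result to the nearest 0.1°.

36.9°

The section lies 85° from the strike.
tan α = tan 37° × sin 85° = 0.7536 × 0.9962 = 0.7507
apparent dip = arctan 0.7507 = 36.90°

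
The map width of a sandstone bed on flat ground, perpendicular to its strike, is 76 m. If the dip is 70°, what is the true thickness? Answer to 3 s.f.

71.4 m

True thickness t = w · sin(dip) = 76 × sin 70°
t = 76 × 0.9397 = 71.417 m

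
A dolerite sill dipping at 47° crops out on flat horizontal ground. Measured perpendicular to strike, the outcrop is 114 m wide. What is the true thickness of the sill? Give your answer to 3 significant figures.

83.4 m

True thickness t = w · sin(dip) = 114 × sin 47°
t = 114 × 0.7314 = 83.374 m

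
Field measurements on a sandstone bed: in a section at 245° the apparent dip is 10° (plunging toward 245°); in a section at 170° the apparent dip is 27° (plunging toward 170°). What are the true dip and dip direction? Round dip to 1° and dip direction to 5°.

true dip 27°, dip direction 175°

The two traces are lines in the plane: v₁ = (sin 245°·cos 10°, cos 245°·cos 10°, −sin 10°), v₂ = (sin 170°·cos 27°, cos 170°·cos 27°, −sin 27°).
Cross product v₁ × v₂ gives the pole to the plane: n ∝ (0.037, -0.432, 0.848).
tan δ = √(n_x²+n_y²)/n_z = 0.434/0.848, so δ = 27.1°.
Dip direction = azimuth of (n_x, n_y) = atan2(0.037, -0.432) = 175°.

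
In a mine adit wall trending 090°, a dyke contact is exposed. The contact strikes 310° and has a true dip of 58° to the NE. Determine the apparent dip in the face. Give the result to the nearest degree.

46°

Angle between strike (310°) and section (090°): β = 40°.
tan(apparent dip) = tan 58° · sin 40° = 1.0287
α = arctan(1.0287) = 45.81°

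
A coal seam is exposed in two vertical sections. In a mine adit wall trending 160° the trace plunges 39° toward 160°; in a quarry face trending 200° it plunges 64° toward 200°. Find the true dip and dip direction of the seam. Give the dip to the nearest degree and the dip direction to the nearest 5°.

Each apparent-dip line lies in the plane. As unit vectors (x east, y north, z up), v₁ plunges 39°→160° and v₂ plunges 64°→200°.
Cross product v₁ × v₂ gives the pole to the plane: n ∝ (-0.397, -0.333, 0.219).
tan δ = √(n_x²+n_y²)/n_z = 0.518/0.219, so δ = 67.1°.
Dip direction = azimuth of (n_x, n_y) = atan2(-0.397, -0.333) = 230°.

true dip 67°, dip direction 230°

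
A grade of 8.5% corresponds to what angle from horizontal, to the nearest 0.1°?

tan θ = 8.5/100 = 0.0850
θ = arctan(0.0850) = 4.86°

4.9°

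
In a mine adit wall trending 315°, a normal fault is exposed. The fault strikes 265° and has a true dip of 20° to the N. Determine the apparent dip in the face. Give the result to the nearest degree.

16°

Angle between strike (265°) and section (315°): β = 50°.
tan α = tan 20° × sin 50° = 0.3640 × 0.7660 = 0.2788
apparent dip = arctan 0.2788 = 15.58°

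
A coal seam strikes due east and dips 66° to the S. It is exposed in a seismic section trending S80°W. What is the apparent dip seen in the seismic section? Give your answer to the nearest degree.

Angle between strike (due east) and section (S80°W): β = 10°.
tan(apparent dip) = tan 66° · sin 10° = 0.3900
apparent dip = arctan 0.3900 = 21.31°

21°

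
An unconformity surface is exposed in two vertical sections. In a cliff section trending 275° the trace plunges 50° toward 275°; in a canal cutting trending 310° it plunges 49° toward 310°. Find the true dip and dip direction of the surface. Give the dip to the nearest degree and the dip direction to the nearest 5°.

Represent each trace as a vector plunging at its apparent dip toward its trend (east-north-up frame): v₁ = (-0.640, 0.056, -0.766), v₂ = (-0.503, 0.422, -0.755).
n = v₁ × v₂ = (-0.281, 0.098, 0.242) (taken with n_z > 0).
True dip = arccos(n_z / |n|) = arccos(0.6309) = 50.9°.
Dip direction = atan2(-0.281, 0.098) = 289° (azimuth of n's horizontal projection).

true dip 51°, dip direction 290°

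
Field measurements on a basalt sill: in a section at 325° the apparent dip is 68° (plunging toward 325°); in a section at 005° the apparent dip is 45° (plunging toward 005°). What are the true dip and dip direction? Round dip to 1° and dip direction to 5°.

true dip 71°, dip direction 295°

The two traces are lines in the plane: v₁ = (sin 325°·cos 68°, cos 325°·cos 68°, −sin 68°), v₂ = (sin 5°·cos 45°, cos 5°·cos 45°, −sin 45°).
Cross product v₁ × v₂ gives the pole to the plane: n ∝ (-0.436, 0.209, 0.170).
Dip δ = arctan(|n_h|/n_z) = arctan(0.484/0.170) = 70.6°.
Dip direction = atan2(-0.436, 0.209) = 296° (azimuth of n's horizontal projection).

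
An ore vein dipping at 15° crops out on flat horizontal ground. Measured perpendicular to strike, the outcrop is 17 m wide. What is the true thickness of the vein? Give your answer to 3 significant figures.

True thickness t = w · sin(dip) = 17 × sin 15°
t = 17 × 0.2588 = 4.400 m

4.40 m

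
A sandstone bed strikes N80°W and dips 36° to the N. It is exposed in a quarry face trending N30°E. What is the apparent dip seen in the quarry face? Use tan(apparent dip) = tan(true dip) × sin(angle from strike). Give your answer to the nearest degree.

Angle between strike (N80°W) and section (N30°E): β = 70°.
tan α = tan 36° × sin 70° = 0.7265 × 0.9397 = 0.6827
apparent dip = arctan 0.6827 = 34.32°

34°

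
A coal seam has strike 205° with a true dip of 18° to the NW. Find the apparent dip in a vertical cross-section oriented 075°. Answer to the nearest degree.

The section lies 50° from the strike.
tan α = tan 18° × sin 50° = 0.3249 × 0.7660 = 0.2489
apparent dip = arctan 0.2489 = 13.98°

14°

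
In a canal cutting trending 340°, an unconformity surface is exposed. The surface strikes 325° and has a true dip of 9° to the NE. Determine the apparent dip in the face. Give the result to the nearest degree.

The section lies 15° from the strike.
tan(apparent dip) = tan 9° · sin 15° = 0.0410
α = arctan(0.0410) = 2.35°

2°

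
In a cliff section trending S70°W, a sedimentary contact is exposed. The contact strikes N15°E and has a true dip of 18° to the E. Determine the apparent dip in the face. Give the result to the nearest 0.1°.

14.9°

Angle between strike (N15°E) and section (S70°W): β = 55°.
tan(apparent dip) = tan 18° · sin 55° = 0.2662
α = arctan(0.2662) = 14.90°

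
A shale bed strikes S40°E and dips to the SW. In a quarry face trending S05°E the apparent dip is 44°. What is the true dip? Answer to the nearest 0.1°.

59.3°

The section is 35° from the strike.
tan(true dip) = tan 44° / sin 35° = 1.6836
true dip = arctan 1.6836 = 59.29°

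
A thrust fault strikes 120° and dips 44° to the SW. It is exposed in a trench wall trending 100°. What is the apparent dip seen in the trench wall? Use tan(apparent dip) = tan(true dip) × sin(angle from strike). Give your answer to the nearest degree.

The section lies 20° from the strike.
tan(apparent dip) = tan 44° · sin 20° = 0.3303
apparent dip = arctan 0.3303 = 18.28°

18°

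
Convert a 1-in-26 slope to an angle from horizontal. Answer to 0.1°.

2.2°

tan θ = 1/26 = 0.0385
θ = arctan(0.0385) = 2.20°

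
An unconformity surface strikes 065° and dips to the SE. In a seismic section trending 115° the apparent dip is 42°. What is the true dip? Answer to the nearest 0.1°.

49.6°

β = acute angle between strike 065° and section 115° = 50°.
tan δ = tan α / sin β = tan 42° / sin 50° = 0.9004 / 0.7660 = 1.1754
δ = arctan(1.1754) = 49.61°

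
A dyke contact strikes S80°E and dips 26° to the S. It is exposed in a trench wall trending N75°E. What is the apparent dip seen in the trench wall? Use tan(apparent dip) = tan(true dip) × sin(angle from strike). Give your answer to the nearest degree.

The section lies 25° from the strike.
tan(apparent dip) = tan 26° · sin 25° = 0.2061
α = arctan(0.2061) = 11.65°

12°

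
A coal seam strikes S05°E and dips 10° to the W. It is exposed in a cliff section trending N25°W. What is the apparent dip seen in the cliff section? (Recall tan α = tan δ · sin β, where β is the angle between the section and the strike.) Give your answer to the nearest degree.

3°

Angle between strike (S05°E) and section (N25°W): β = 20°.
tan(apparent dip) = tan 10° · sin 20° = 0.0603
apparent dip = arctan 0.0603 = 3.45°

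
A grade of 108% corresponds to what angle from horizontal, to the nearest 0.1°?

47.2°

tan θ = 108/100 = 1.0800
θ = arctan(1.0800) = 47.20°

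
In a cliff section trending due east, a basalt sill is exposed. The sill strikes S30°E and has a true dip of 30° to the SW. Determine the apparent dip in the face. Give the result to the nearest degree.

27°

The strike is S30°E and the section trends due east; the acute angle between them is β = 60°.
tan α = tan 30° × sin 60° = 0.5774 × 0.8660 = 0.5000
apparent dip = arctan 0.5000 = 26.57°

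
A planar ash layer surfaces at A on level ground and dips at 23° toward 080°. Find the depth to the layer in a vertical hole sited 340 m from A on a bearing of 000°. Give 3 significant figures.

25.1 m

The hole lies 80° from the dip direction, so the down-dip offset is 340 × cos 80° = 59.04 m.
Depth = down-dip offset × tan(dip) = 59.04 × tan 23° = 59.04 × 0.4245
Depth = 25.06 m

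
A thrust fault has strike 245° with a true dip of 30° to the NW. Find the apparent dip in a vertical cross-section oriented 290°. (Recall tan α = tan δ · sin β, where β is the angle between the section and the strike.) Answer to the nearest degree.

The strike is 245° and the section trends 290°; the acute angle between them is β = 45°.
tan α = tan 30° × sin 45° = 0.5774 × 0.7071 = 0.4082
α = arctan(0.4082) = 22.21°

22°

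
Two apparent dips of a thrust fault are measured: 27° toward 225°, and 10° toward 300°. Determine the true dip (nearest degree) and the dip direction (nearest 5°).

The two traces are lines in the plane: v₁ = (sin 225°·cos 27°, cos 225°·cos 27°, −sin 27°), v₂ = (sin 300°·cos 10°, cos 300°·cos 10°, −sin 10°).
The plane normal is n = v₁ × v₂ ∝ (-0.333, -0.278, 0.848).
Dip δ = arctan(|n_h|/n_z) = arctan(0.434/0.848) = 27.1°.
Dip direction = atan2(-0.333, -0.278) = 230° (azimuth of n's horizontal projection).

true dip 27°, dip direction 230°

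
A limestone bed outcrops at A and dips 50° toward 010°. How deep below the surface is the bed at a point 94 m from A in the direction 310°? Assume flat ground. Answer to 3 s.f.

56.0 m

The hole lies 60° from the dip direction, so the down-dip offset is 94 × cos 60° = 47.00 m.
Depth = down-dip offset × tan(dip) = 47.00 × tan 50° = 47.00 × 1.1918
Depth = 56.01 m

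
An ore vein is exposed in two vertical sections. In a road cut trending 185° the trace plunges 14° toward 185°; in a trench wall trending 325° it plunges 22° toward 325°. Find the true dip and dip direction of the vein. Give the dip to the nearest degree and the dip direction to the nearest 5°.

The two traces are lines in the plane: v₁ = (sin 185°·cos 14°, cos 185°·cos 14°, −sin 14°), v₂ = (sin 325°·cos 22°, cos 325°·cos 22°, −sin 22°).
n = v₁ × v₂ = (-0.546, -0.097, 0.578) (taken with n_z > 0).
True dip = arccos(n_z / |n|) = arccos(0.7219) = 43.8°.
The horizontal component of n points toward azimuth atan2(n_x, n_y) = 260°, the dip direction.

true dip 44°, dip direction 260°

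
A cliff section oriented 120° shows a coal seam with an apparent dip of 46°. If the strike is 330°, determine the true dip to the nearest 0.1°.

64.2°

β = acute angle between strike 330° and section 120° = 30°.
tan(true dip) = tan 46° / sin 30° = 2.0711
δ = arctan(2.0711) = 64.23°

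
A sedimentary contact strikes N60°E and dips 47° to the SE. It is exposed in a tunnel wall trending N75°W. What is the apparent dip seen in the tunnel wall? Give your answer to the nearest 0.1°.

37.2°

The strike is N60°E and the section trends N75°W; the acute angle between them is β = 45°.
tan α = tan 47° × sin 45° = 1.0724 × 0.7071 = 0.7583
apparent dip = arctan 0.7583 = 37.17°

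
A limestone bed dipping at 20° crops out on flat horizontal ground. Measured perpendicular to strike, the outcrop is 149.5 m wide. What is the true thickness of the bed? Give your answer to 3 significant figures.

51.1 m

True thickness t = w · sin(dip) = 149.5 × sin 20°
t = 149.5 × 0.3420 = 51.132 m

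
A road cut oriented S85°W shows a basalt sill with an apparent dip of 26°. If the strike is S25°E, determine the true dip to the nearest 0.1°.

β = acute angle between strike S25°E and section S85°W = 70°.
tan(true dip) = tan 26° / sin 70° = 0.5190
true dip = arctan 0.5190 = 27.43°

27.4°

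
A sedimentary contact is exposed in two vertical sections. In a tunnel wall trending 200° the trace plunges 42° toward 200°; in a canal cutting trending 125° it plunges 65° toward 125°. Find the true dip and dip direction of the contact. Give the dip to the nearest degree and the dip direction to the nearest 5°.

true dip 65°, dip direction 135°

Represent each trace as a vector plunging at its apparent dip toward its trend (east-north-up frame): v₁ = (-0.254, -0.698, -0.669), v₂ = (0.346, -0.242, -0.906).
Cross product v₁ × v₂ gives the pole to the plane: n ∝ (0.471, -0.462, 0.303).
Dip δ = arctan(|n_h|/n_z) = arctan(0.660/0.303) = 65.3°.
The horizontal component of n points toward azimuth atan2(n_x, n_y) = 134°, the dip direction.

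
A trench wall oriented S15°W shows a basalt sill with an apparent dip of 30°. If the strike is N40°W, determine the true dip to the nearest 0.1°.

35.2°

β = acute angle between strike N40°W and section S15°W = 55°.
tan δ = tan α / sin β = tan 30° / sin 55° = 0.5774 / 0.8192 = 0.7048
δ = arctan(0.7048) = 35.18°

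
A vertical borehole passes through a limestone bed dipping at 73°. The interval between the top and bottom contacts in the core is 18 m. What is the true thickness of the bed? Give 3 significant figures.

5.26 m

True thickness t = h · cos(dip) = 18 × cos 73°
t = 18 × 0.2924 = 5.263 m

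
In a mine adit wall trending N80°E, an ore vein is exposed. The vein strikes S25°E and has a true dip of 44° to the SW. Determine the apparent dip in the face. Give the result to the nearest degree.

Angle between strike (S25°E) and section (N80°E): β = 75°.
tan(apparent dip) = tan 44° · sin 75° = 0.9328
α = arctan(0.9328) = 43.01°

43°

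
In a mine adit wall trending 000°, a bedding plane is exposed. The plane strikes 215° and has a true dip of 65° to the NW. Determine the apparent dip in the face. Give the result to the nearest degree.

51°

Angle between strike (215°) and section (000°): β = 35°.
tan α = tan 65° × sin 35° = 2.1445 × 0.5736 = 1.2300
apparent dip = arctan 1.2300 = 50.89°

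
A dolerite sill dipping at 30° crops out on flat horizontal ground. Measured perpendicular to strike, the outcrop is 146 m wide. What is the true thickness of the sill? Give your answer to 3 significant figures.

True thickness t = w · sin(dip) = 146 × sin 30°
t = 146 × 0.5000 = 73.000 m

73.0 m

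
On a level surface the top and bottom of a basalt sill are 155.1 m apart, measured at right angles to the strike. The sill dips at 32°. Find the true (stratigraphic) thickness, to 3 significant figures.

True thickness t = w · sin(dip) = 155.1 × sin 32°
t = 155.1 × 0.5299 = 82.190 m

82.2 m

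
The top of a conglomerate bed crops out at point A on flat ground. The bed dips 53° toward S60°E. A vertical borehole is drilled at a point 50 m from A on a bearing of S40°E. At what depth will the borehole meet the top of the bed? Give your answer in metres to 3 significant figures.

62.4 m

The hole lies 20° from the dip direction, so the down-dip offset is 50 × cos 20° = 46.98 m.
Depth = down-dip offset × tan(dip) = 46.98 × tan 53° = 46.98 × 1.3270
Depth = 62.35 m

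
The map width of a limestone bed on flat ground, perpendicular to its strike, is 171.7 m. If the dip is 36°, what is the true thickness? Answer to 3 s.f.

True thickness t = w · sin(dip) = 171.7 × sin 36°
t = 171.7 × 0.5878 = 100.923 m

101 m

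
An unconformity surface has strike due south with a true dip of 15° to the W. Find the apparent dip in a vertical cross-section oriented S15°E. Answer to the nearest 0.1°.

The section lies 15° from the strike.
tan(apparent dip) = tan 15° · sin 15° = 0.0694
apparent dip = arctan 0.0694 = 3.97°

4.0°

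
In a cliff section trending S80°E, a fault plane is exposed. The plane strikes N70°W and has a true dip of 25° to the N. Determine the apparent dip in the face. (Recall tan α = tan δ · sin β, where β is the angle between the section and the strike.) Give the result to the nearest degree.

The strike is N70°W and the section trends S80°E; the acute angle between them is β = 10°.
tan α = tan 25° × sin 10° = 0.4663 × 0.1736 = 0.0810
apparent dip = arctan 0.0810 = 4.63°

5°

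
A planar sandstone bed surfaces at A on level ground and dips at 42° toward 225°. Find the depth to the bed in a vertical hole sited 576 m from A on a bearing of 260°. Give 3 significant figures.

425 m

The hole lies 35° from the dip direction, so the down-dip offset is 576 × cos 35° = 471.83 m.
Depth = down-dip offset × tan(dip) = 471.83 × tan 42° = 471.83 × 0.9004
Depth = 424.84 m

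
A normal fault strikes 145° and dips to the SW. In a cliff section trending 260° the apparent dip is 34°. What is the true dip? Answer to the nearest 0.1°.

β = acute angle between strike 145° and section 260° = 65°.
tan(true dip) = tan 34° / sin 65° = 0.7442
true dip = arctan 0.7442 = 36.66°

36.7°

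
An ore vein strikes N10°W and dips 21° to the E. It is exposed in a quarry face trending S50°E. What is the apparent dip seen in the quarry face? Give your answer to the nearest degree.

14°

Angle between strike (N10°W) and section (S50°E): β = 40°.
tan(apparent dip) = tan 21° · sin 40° = 0.2467
apparent dip = arctan 0.2467 = 13.86°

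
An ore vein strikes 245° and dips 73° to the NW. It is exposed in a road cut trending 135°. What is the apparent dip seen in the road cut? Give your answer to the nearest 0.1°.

72.0°

Angle between strike (245°) and section (135°): β = 70°.
tan α = tan 73° × sin 70° = 3.2709 × 0.9397 = 3.0736
apparent dip = arctan 3.0736 = 71.98°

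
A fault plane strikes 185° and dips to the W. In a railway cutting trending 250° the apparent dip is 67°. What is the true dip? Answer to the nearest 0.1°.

The section is 65° from the strike.
tan δ = tan α / sin β = tan 67° / sin 65° = 2.3559 / 0.9063 = 2.5994
true dip = arctan 2.5994 = 68.96°

69.0°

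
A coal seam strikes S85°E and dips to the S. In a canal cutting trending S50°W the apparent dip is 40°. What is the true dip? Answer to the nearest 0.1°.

49.9°

β = acute angle between strike S85°E and section S50°W = 45°.
tan δ = tan α / sin β = tan 40° / sin 45° = 0.8391 / 0.7071 = 1.1867
δ = arctan(1.1867) = 49.88°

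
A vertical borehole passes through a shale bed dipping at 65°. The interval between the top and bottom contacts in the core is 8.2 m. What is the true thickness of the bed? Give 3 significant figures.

True thickness t = h · cos(dip) = 8.2 × cos 65°
t = 8.2 × 0.4226 = 3.465 m

3.47 m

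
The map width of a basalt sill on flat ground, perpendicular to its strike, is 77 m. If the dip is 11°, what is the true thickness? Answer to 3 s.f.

True thickness t = w · sin(dip) = 77 × sin 11°
t = 77 × 0.1908 = 14.692 m

14.7 m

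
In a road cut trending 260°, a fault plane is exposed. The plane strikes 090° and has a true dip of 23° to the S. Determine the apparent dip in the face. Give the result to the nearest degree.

The strike is 090° and the section trends 260°; the acute angle between them is β = 10°.
tan α = tan 23° × sin 10° = 0.4245 × 0.1736 = 0.0737
α = arctan(0.0737) = 4.22°

4°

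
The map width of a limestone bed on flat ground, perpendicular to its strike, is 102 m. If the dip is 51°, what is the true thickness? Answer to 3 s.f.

79.3 m

True thickness t = w · sin(dip) = 102 × sin 51°
t = 102 × 0.7771 = 79.269 m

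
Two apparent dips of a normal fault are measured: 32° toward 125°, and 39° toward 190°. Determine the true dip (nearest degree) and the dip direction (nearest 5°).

true dip 41°, dip direction 170°

Each apparent-dip line lies in the plane. As unit vectors (x east, y north, z up), v₁ plunges 32°→125° and v₂ plunges 39°→190°.
n = v₁ × v₂ = (0.099, -0.509, 0.597) (taken with n_z > 0).
Dip δ = arctan(|n_h|/n_z) = arctan(0.518/0.597) = 41.0°.
Dip direction = azimuth of (n_x, n_y) = atan2(0.099, -0.509) = 169°.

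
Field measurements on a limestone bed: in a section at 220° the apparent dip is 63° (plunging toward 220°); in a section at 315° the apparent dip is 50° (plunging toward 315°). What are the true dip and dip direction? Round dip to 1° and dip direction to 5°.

Each apparent-dip line lies in the plane. As unit vectors (x east, y north, z up), v₁ plunges 63°→220° and v₂ plunges 50°→315°.
The plane normal is n = v₁ × v₂ ∝ (-0.671, -0.181, 0.291).
Dip δ = arctan(|n_h|/n_z) = arctan(0.695/0.291) = 67.3°.
The horizontal component of n points toward azimuth atan2(n_x, n_y) = 255°, the dip direction.

true dip 67°, dip direction 255°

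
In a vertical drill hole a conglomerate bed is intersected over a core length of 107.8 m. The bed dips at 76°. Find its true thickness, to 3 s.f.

26.1 m

True thickness t = h · cos(dip) = 107.8 × cos 76°
t = 107.8 × 0.2419 = 26.079 m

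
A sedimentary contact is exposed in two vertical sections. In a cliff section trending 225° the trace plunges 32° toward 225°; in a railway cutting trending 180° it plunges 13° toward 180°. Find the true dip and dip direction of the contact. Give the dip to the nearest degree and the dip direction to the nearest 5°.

true dip 35°, dip direction 250°

Represent each trace as a vector plunging at its apparent dip toward its trend (east-north-up frame): v₁ = (-0.600, -0.600, -0.530), v₂ = (0.000, -0.974, -0.225).
n = v₁ × v₂ = (-0.381, -0.135, 0.584) (taken with n_z > 0).
Dip δ = arctan(|n_h|/n_z) = arctan(0.405/0.584) = 34.7°.
Dip direction = atan2(-0.381, -0.135) = 251° (azimuth of n's horizontal projection).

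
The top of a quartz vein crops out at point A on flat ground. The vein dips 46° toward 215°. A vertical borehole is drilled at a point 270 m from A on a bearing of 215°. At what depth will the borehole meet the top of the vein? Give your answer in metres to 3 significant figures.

280 m

The hole is directly down-dip from the outcrop, so the down-dip offset is 270 m.
Depth = down-dip offset × tan(dip) = 270.00 × tan 46° = 270.00 × 1.0355
Depth = 279.59 m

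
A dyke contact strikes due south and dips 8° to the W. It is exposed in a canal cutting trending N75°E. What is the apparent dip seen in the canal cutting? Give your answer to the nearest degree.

8°

The section lies 75° from the strike.
tan α = tan 8° × sin 75° = 0.1405 × 0.9659 = 0.1358
α = arctan(0.1358) = 7.73°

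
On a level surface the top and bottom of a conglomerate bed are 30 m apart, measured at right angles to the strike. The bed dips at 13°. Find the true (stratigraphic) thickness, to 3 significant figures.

True thickness t = w · sin(dip) = 30 × sin 13°
t = 30 × 0.2250 = 6.749 m

6.75 m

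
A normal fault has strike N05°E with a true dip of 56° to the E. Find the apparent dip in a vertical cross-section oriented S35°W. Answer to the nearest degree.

37°

The section lies 30° from the strike.
tan α = tan 56° × sin 30° = 1.4826 × 0.5000 = 0.7413
α = arctan(0.7413) = 36.55°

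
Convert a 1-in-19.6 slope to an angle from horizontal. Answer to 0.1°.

tan θ = 1/19.6 = 0.0510
θ = arctan(0.0510) = 2.92°

2.9°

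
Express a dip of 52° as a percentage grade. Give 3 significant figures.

128%

grade % = 100 × tan 52° = 100 × 1.2799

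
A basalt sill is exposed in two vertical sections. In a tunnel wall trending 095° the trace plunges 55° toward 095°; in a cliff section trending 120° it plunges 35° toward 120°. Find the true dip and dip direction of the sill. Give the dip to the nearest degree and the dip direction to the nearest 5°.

true dip 63°, dip direction 050°

Each apparent-dip line lies in the plane. As unit vectors (x east, y north, z up), v₁ plunges 55°→095° and v₂ plunges 35°→120°.
n = v₁ × v₂ = (0.307, 0.253, 0.199) (taken with n_z > 0).
True dip = arccos(n_z / |n|) = arccos(0.4465) = 63.5°.
Dip direction = atan2(0.307, 0.253) = 50° (azimuth of n's horizontal projection).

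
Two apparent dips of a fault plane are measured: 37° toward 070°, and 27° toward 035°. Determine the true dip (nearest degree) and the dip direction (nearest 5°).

The two traces are lines in the plane: v₁ = (sin 70°·cos 37°, cos 70°·cos 37°, −sin 37°), v₂ = (sin 35°·cos 27°, cos 35°·cos 27°, −sin 27°).
Cross product v₁ × v₂ gives the pole to the plane: n ∝ (0.315, 0.033, 0.408).
True dip = arccos(n_z / |n|) = arccos(0.7898) = 37.8°.
The horizontal component of n points toward azimuth atan2(n_x, n_y) = 84°, the dip direction.

true dip 38°, dip direction 085°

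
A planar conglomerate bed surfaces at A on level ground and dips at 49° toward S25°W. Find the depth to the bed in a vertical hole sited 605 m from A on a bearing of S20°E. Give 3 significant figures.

The hole lies 45° from the dip direction, so the down-dip offset is 605 × cos 45° = 427.80 m.
Depth = down-dip offset × tan(dip) = 427.80 × tan 49° = 427.80 × 1.1504
Depth = 492.13 m

492 m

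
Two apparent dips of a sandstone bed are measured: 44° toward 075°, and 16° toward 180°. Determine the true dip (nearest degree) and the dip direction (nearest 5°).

true dip 48°, dip direction 105°

The two traces are lines in the plane: v₁ = (sin 75°·cos 44°, cos 75°·cos 44°, −sin 44°), v₂ = (sin 180°·cos 16°, cos 180°·cos 16°, −sin 16°).
The plane normal is n = v₁ × v₂ ∝ (0.719, -0.192, 0.668).
True dip = arccos(n_z / |n|) = arccos(0.6680) = 48.1°.
Dip direction = azimuth of (n_x, n_y) = atan2(0.719, -0.192) = 105°.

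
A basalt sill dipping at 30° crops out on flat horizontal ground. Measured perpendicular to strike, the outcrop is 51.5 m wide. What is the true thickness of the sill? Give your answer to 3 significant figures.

True thickness t = w · sin(dip) = 51.5 × sin 30°
t = 51.5 × 0.5000 = 25.750 m

25.7 m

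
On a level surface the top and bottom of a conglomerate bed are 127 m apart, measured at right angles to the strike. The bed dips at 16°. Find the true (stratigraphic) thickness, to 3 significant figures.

True thickness t = w · sin(dip) = 127 × sin 16°
t = 127 × 0.2756 = 35.006 m

35.0 m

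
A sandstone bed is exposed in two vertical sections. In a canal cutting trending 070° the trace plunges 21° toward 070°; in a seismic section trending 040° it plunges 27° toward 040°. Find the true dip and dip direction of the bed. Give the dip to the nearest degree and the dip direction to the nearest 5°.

true dip 28°, dip direction 025°

The two traces are lines in the plane: v₁ = (sin 70°·cos 21°, cos 70°·cos 21°, −sin 21°), v₂ = (sin 40°·cos 27°, cos 40°·cos 27°, −sin 27°).
n = v₁ × v₂ = (0.100, 0.193, 0.416) (taken with n_z > 0).
tan δ = √(n_x²+n_y²)/n_z = 0.217/0.416, so δ = 27.6°.
The horizontal component of n points toward azimuth atan2(n_x, n_y) = 27°, the dip direction.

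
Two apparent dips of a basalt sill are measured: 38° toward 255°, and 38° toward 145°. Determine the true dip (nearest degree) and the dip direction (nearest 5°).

Each apparent-dip line lies in the plane. As unit vectors (x east, y north, z up), v₁ plunges 38°→255° and v₂ plunges 38°→145°.
The plane normal is n = v₁ × v₂ ∝ (-0.272, -0.747, 0.584).
True dip = arccos(n_z / |n|) = arccos(0.5918) = 53.7°.
Dip direction = atan2(-0.272, -0.747) = 200° (azimuth of n's horizontal projection).

true dip 54°, dip direction 200°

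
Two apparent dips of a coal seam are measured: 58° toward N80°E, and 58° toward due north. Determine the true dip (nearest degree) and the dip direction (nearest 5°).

Represent each trace as a vector plunging at its apparent dip toward its trend (east-north-up frame): v₁ = (0.522, 0.092, -0.848), v₂ = (0.000, 0.530, -0.848).
Cross product v₁ × v₂ gives the pole to the plane: n ∝ (0.371, 0.443, 0.277).
Dip δ = arctan(|n_h|/n_z) = arctan(0.578/0.277) = 64.4°.
The horizontal component of n points toward azimuth atan2(n_x, n_y) = 40°, the dip direction.

true dip 64°, dip direction 040°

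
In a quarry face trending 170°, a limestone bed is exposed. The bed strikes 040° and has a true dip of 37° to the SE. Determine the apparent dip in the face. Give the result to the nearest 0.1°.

Angle between strike (040°) and section (170°): β = 50°.
tan(apparent dip) = tan 37° · sin 50° = 0.5773
apparent dip = arctan 0.5773 = 30.00°

30.0°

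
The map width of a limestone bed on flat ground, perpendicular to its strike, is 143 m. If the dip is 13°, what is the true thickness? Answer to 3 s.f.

True thickness t = w · sin(dip) = 143 × sin 13°
t = 143 × 0.2250 = 32.168 m

32.2 m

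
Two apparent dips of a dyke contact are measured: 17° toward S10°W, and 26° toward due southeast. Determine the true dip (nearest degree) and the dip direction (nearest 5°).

The two traces are lines in the plane: v₁ = (sin 190°·cos 17°, cos 190°·cos 17°, −sin 17°), v₂ = (sin 135°·cos 26°, cos 135°·cos 26°, −sin 26°).
Cross product v₁ × v₂ gives the pole to the plane: n ∝ (0.227, -0.259, 0.704).
True dip = arccos(n_z / |n|) = arccos(0.8984) = 26.0°.
The horizontal component of n points toward azimuth atan2(n_x, n_y) = 139°, the dip direction.

true dip 26°, dip direction 140°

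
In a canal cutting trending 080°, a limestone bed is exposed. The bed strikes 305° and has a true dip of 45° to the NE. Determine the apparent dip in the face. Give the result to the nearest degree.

35°

The strike is 305° and the section trends 080°; the acute angle between them is β = 45°.
tan(apparent dip) = tan 45° · sin 45° = 0.7071
apparent dip = arctan 0.7071 = 35.26°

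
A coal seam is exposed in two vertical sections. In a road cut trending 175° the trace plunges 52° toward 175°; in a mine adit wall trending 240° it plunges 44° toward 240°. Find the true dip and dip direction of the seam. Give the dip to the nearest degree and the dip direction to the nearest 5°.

Each apparent-dip line lies in the plane. As unit vectors (x east, y north, z up), v₁ plunges 52°→175° and v₂ plunges 44°→240°.
The plane normal is n = v₁ × v₂ ∝ (-0.143, -0.528, 0.401).
Dip δ = arctan(|n_h|/n_z) = arctan(0.547/0.401) = 53.7°.
Dip direction = atan2(-0.143, -0.528) = 195° (azimuth of n's horizontal projection).

true dip 54°, dip direction 195°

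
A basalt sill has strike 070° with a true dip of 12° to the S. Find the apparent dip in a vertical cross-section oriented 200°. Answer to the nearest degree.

9°

The strike is 070° and the section trends 200°; the acute angle between them is β = 50°.
tan(apparent dip) = tan 12° · sin 50° = 0.1628
apparent dip = arctan 0.1628 = 9.25°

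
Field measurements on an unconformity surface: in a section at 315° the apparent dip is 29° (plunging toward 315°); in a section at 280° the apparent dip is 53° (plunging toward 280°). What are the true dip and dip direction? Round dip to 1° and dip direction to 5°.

true dip 58°, dip direction 245°

Represent each trace as a vector plunging at its apparent dip toward its trend (east-north-up frame): v₁ = (-0.618, 0.618, -0.485), v₂ = (-0.593, 0.105, -0.799).
n = v₁ × v₂ = (-0.443, -0.207, 0.302) (taken with n_z > 0).
True dip = arccos(n_z / |n|) = arccos(0.5253) = 58.3°.
Dip direction = azimuth of (n_x, n_y) = atan2(-0.443, -0.207) = 245°.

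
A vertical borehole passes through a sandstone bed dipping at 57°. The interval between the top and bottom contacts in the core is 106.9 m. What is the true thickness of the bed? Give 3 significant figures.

58.2 m

True thickness t = h · cos(dip) = 106.9 × cos 57°
t = 106.9 × 0.5446 = 58.222 m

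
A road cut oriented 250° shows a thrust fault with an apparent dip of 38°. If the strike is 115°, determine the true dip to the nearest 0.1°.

47.9°

β = acute angle between strike 115° and section 250° = 45°.
tan(true dip) = tan 38° / sin 45° = 1.1049
true dip = arctan 1.1049 = 47.85°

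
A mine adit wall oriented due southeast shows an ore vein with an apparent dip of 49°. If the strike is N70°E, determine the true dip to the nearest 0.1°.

The section is 65° from the strike.
tan δ = tan α / sin β = tan 49° / sin 65° = 1.1504 / 0.9063 = 1.2693
true dip = arctan 1.2693 = 51.77°

51.8°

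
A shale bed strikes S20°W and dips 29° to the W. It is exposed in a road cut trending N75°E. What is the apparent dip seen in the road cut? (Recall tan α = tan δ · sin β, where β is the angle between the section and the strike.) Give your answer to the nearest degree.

The section lies 55° from the strike.
tan(apparent dip) = tan 29° · sin 55° = 0.4541
apparent dip = arctan 0.4541 = 24.42°

24°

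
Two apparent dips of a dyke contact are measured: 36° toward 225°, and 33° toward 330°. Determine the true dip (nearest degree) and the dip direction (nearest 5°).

true dip 49°, dip direction 275°

The two traces are lines in the plane: v₁ = (sin 225°·cos 36°, cos 225°·cos 36°, −sin 36°), v₂ = (sin 330°·cos 33°, cos 330°·cos 33°, −sin 33°).
n = v₁ × v₂ = (-0.738, 0.065, 0.655) (taken with n_z > 0).
Dip δ = arctan(|n_h|/n_z) = arctan(0.741/0.655) = 48.5°.
Dip direction = atan2(-0.738, 0.065) = 275° (azimuth of n's horizontal projection).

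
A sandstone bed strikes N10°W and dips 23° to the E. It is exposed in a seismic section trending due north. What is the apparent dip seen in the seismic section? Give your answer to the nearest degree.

4°

The strike is N10°W and the section trends due north; the acute angle between them is β = 10°.
tan(apparent dip) = tan 23° · sin 10° = 0.0737
apparent dip = arctan 0.0737 = 4.22°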